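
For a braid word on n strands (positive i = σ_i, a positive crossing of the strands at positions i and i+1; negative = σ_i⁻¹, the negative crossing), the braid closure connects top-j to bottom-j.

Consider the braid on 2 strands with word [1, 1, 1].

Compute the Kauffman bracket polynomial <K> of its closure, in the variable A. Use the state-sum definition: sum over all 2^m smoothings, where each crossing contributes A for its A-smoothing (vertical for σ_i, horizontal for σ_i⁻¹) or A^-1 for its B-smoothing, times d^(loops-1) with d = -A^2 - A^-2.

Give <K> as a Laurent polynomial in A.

Braid: s1 s1 s1 on 2 strands, 3 crossings.
Writhe w = (#positive) - (#negative) = 3 - 0 = 3.
Computing the Kauffman bracket via state sum. There are 2^3 = 8 states.
Smooth each crossing (0=||, 1=⌣⌢); contribution A^(Σ sign_k(1-2s_k)) * d^(L-1).
  state 000: A-exp=+3, loops=2, term = A^3 * d^1
  state 001: A-exp=+1, loops=1, term = A^1 * d^0
  state 010: A-exp=+1, loops=1, term = A^1 * d^0
  state 011: A-exp=-1, loops=2, term = A^-1 * d^1
  state 100: A-exp=+1, loops=1, term = A^1 * d^0
  state 101: A-exp=-1, loops=2, term = A^-1 * d^1
  state 110: A-exp=-1, loops=2, term = A^-1 * d^1
  state 111: A-exp=-3, loops=3, term = A^-3 * d^2
Collect the terms by A-exponent (count of states per loop number):
Powers of d = -A^2 - A^-2: d^2 = A^4 + 2 + A^-4.
  A^3 * (d) = -A^5 - A
  A^1 * (3) = 3*A
  A^-1 * (3*d) = -3*A - 3*A^-3
  A^-3 * (d^2) = A + 2*A^-3 + A^-7
Summing the groups: <K> = -A^5 - A^-3 + A^-7

Answer: -A^5 - A^-3 + A^-7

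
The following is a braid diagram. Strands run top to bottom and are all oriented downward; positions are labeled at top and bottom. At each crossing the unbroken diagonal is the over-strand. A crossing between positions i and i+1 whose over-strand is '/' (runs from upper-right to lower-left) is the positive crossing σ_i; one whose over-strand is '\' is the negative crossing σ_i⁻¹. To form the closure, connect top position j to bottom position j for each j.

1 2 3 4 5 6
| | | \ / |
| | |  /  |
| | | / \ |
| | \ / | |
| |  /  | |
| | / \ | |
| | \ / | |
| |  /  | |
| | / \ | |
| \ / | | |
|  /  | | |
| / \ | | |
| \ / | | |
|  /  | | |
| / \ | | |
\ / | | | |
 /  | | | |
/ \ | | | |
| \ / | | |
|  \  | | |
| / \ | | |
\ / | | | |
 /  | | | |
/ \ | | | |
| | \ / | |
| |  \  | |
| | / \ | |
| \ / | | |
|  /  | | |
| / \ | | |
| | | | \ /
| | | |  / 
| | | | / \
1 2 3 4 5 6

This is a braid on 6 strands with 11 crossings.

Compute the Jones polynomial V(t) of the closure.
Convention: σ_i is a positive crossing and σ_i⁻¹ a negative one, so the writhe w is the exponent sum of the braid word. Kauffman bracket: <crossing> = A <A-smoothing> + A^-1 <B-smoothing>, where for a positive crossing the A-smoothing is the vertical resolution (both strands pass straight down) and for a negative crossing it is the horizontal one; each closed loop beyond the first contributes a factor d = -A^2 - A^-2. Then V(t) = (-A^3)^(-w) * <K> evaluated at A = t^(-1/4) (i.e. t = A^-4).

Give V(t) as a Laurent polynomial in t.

-t^8 + t^7 - 2*t^6 + 3*t^5 - 2*t^4 + 3*t^3 - 2*t^2 + t

Derivation:
Reading the diagram top to bottom ('/'-over between positions i,i+1 = s_i, '\'-over = s_i^-1): braid word = s4 s3 s3 s2 s2 s1 s2^-1 s1 s3^-1 s2 s5.
The presented braid s4 s3 s3 s2 s2 s1 s2^-1 s1 s3^-1 s2 s5 on 6 strands reduces by inverse Markov moves (closure unchanged at each step):
  Destabilize: the word has the form β·s5 where s5 occurs only as the final letter (β ∈ B_5); drop it and the last strand → 5 strands.
Reduced to β = s4 s3 s3 s2 s2 s1 s2^-1 s1 s3^-1 s2 on 5 strands, 10 crossings.
Compute on β:
Braid: s4 s3 s3 s2 s2 s1 s2^-1 s1 s3^-1 s2 on 5 strands, 10 crossings.
Writhe w = (#positive) - (#negative) = 8 - 2 = 6.
Computing the Kauffman bracket via state sum. There are 2^10 = 1024 states.
Smooth each crossing (0=||, 1=⌣⌢); contribution A^(Σ sign_k(1-2s_k)) * d^(L-1).
Tabulate the states by total A-exponent and number of loops L (A-exp: L × count):
  A^10: L=3 ×1
  A^8: L=2 ×3, L=4 ×7
  A^6: L=1 ×2, L=3 ×29, L=5 ×14
  A^4: L=2 ×39, L=4 ×72, L=6 ×9
  A^2: L=1 ×17, L=3 ×137, L=5 ×54, L=7 ×2
  A^0: L=2 ×109, L=4 ×128, L=6 ×15
  A^-2: L=1 ×30, L=3 ×132, L=5 ×47, L=7 ×1
  A^-4: L=2 ×49, L=4 ×65, L=6 ×6
  A^-6: L=3 ×31, L=5 ×14
  A^-8: L=4 ×9, L=6 ×1
  A^-10: L=5 ×1
Each group contributes A^e * Σ count * d^(L-1):
Powers of d = -A^2 - A^-2: d^2 = A^4 + 2 + A^-4; d^3 = -A^6 - 3*A^2 - 3*A^-2 - A^-6; d^4 = A^8 + 4*A^4 + 6 + 4*A^-4 + A^-8; d^5 = -A^10 - 5*A^6 - 10*A^2 - 10*A^-2 - 5*A^-6 - A^-10; d^6 = A^12 + 6*A^8 + 15*A^4 + 20 + 15*A^-4 + 6*A^-8 + A^-12.
  A^10 * (d^2) = A^14 + 2*A^10 + A^6
  A^8 * (3*d + 7*d^3) = -7*A^14 - 24*A^10 - 24*A^6 - 7*A^2
  A^6 * (2 + 29*d^2 + 14*d^4) = 14*A^14 + 85*A^10 + 144*A^6 + 85*A^2 + 14*A^-2
  A^4 * (39*d + 72*d^3 + 9*d^5) = -9*A^14 - 117*A^10 - 345*A^6 - 345*A^2 - 117*A^-2 - 9*A^-6
  A^2 * (17 + 137*d^2 + 54*d^4 + 2*d^6) = 2*A^14 + 66*A^10 + 383*A^6 + 655*A^2 + 383*A^-2 + 66*A^-6 + 2*A^-10
  A^0 * (109*d + 128*d^3 + 15*d^5) = -15*A^10 - 203*A^6 - 643*A^2 - 643*A^-2 - 203*A^-6 - 15*A^-10
  A^-2 * (30 + 132*d^2 + 47*d^4 + d^6) = A^10 + 53*A^6 + 335*A^2 + 596*A^-2 + 335*A^-6 + 53*A^-10 + A^-14
  A^-4 * (49*d + 65*d^3 + 6*d^5) = -6*A^6 - 95*A^2 - 304*A^-2 - 304*A^-6 - 95*A^-10 - 6*A^-14
  A^-6 * (31*d^2 + 14*d^4) = 14*A^2 + 87*A^-2 + 146*A^-6 + 87*A^-10 + 14*A^-14
  A^-8 * (9*d^3 + d^5) = -A^2 - 14*A^-2 - 37*A^-6 - 37*A^-10 - 14*A^-14 - A^-18
  A^-10 * (d^4) = A^-2 + 4*A^-6 + 6*A^-10 + 4*A^-14 + A^-18
Summing the groups: <K> = A^14 - 2*A^10 + 3*A^6 - 2*A^2 + 3*A^-2 - 2*A^-6 + A^-10 - A^-14
Normalise by the writhe: (-A^3)^(-w) = (-A^3)^(-6) = A^-18, so f(A) = A^-18 * <K> = A^-4 - 2*A^-8 + 3*A^-12 - 2*A^-16 + 3*A^-20 - 2*A^-24 + A^-28 - A^-32.
Substitute A = t^(-1/4), i.e. A^e → t^(-e/4): V(t) = -t^8 + t^7 - 2*t^6 + 3*t^5 - 2*t^4 + 3*t^3 - 2*t^2 + t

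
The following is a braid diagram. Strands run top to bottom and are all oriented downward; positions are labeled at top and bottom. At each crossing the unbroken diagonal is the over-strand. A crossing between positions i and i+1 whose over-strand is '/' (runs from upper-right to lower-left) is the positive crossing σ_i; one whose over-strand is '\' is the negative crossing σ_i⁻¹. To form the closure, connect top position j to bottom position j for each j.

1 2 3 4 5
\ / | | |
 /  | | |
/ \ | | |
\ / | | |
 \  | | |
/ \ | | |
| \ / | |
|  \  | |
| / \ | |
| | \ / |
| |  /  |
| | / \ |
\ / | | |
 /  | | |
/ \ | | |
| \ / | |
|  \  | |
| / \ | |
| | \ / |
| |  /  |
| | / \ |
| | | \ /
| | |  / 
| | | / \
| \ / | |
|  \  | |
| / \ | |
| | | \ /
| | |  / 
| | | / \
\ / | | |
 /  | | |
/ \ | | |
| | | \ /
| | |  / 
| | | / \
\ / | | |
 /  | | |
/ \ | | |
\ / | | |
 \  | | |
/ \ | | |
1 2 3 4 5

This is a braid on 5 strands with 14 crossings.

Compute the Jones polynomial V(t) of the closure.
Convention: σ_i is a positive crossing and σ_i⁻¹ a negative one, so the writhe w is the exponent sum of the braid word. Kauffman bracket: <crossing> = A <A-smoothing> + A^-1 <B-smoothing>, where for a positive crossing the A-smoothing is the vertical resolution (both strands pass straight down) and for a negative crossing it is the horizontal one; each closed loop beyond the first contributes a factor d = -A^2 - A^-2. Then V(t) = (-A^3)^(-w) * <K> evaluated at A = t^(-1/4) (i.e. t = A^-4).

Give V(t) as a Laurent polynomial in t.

-t^8 + 3*t^7 - 5*t^6 + 8*t^5 - 10*t^4 + 10*t^3 - 10*t^2 + 8*t - 4 + 3*t^-1 - t^-2

Derivation:
Reading the diagram top to bottom ('/'-over between positions i,i+1 = s_i, '\'-over = s_i^-1): braid word = s1 s1^-1 s2^-1 s3 s1 s2^-1 s3 s4 s2^-1 s4 s1 s4 s1 s1^-1.
The presented braid s1 s1^-1 s2^-1 s3 s1 s2^-1 s3 s4 s2^-1 s4 s1 s4 s1 s1^-1 on 5 strands reduces by inverse Markov moves (closure unchanged at each step):
  Deconjugate: the word is γ·β·γ⁻¹ with γ = s1 (prefix) and γ⁻¹ = s1^-1 (suffix); strip both.
  Deconjugate: the word is γ·β·γ⁻¹ with γ = s1^-1 (prefix) and γ⁻¹ = s1 (suffix); strip both.
Reduced to β = s2^-1 s3 s1 s2^-1 s3 s4 s2^-1 s4 s1 s4 on 5 strands, 10 crossings.
Compute on β:
Braid: s2^-1 s3 s1 s2^-1 s3 s4 s2^-1 s4 s1 s4 on 5 strands, 10 crossings.
Writhe w = (#positive) - (#negative) = 7 - 3 = 4.
Computing the Kauffman bracket via state sum. There are 2^10 = 1024 states.
Each crossing splits two ways (0=vertical, 1=horizontal). The state's weight is A^(#A-smoothings - #B-smoothings) * d^(loops - 1).
Tabulate the states by total A-exponent and number of loops L (A-exp: L × count):
  A^10: L=6 ×1
  A^8: L=5 ×10
  A^6: L=4 ×42, L=6 ×3
  A^4: L=3 ×95, L=5 ×24, L=7 ×1
  A^2: L=2 ×117, L=4 ×86, L=6 ×7
  A^0: L=1 ×63, L=3 ×157, L=5 ×32
  A^-2: L=2 ×120, L=4 ×87, L=6 ×3
  A^-4: L=3 ×99, L=5 ×21
  A^-6: L=4 ×43, L=6 ×2
  A^-8: L=5 ×10
  A^-10: L=6 ×1
Each group contributes A^e * Σ count * d^(L-1):
Powers of d = -A^2 - A^-2: d^2 = A^4 + 2 + A^-4; d^3 = -A^6 - 3*A^2 - 3*A^-2 - A^-6; d^4 = A^8 + 4*A^4 + 6 + 4*A^-4 + A^-8; d^5 = -A^10 - 5*A^6 - 10*A^2 - 10*A^-2 - 5*A^-6 - A^-10; d^6 = A^12 + 6*A^8 + 15*A^4 + 20 + 15*A^-4 + 6*A^-8 + A^-12.
  A^10 * (d^5) = -A^20 - 5*A^16 - 10*A^12 - 10*A^8 - 5*A^4 - 1
  A^8 * (10*d^4) = 10*A^16 + 40*A^12 + 60*A^8 + 40*A^4 + 10
  A^6 * (42*d^3 + 3*d^5) = -3*A^16 - 57*A^12 - 156*A^8 - 156*A^4 - 57 - 3*A^-4
  A^4 * (95*d^2 + 24*d^4 + d^6) = A^16 + 30*A^12 + 206*A^8 + 354*A^4 + 206 + 30*A^-4 + A^-8
  A^2 * (117*d + 86*d^3 + 7*d^5) = -7*A^12 - 121*A^8 - 445*A^4 - 445 - 121*A^-4 - 7*A^-8
  A^0 * (63 + 157*d^2 + 32*d^4) = 32*A^8 + 285*A^4 + 569 + 285*A^-4 + 32*A^-8
  A^-2 * (120*d + 87*d^3 + 3*d^5) = -3*A^8 - 102*A^4 - 411 - 411*A^-4 - 102*A^-8 - 3*A^-12
  A^-4 * (99*d^2 + 21*d^4) = 21*A^4 + 183 + 324*A^-4 + 183*A^-8 + 21*A^-12
  A^-6 * (43*d^3 + 2*d^5) = -2*A^4 - 53 - 149*A^-4 - 149*A^-8 - 53*A^-12 - 2*A^-16
  A^-8 * (10*d^4) = 10 + 40*A^-4 + 60*A^-8 + 40*A^-12 + 10*A^-16
  A^-10 * (d^5) = -1 - 5*A^-4 - 10*A^-8 - 10*A^-12 - 5*A^-16 - A^-20
Summing the groups: <K> = -A^20 + 3*A^16 - 4*A^12 + 8*A^8 - 10*A^4 + 10 - 10*A^-4 + 8*A^-8 - 5*A^-12 + 3*A^-16 - A^-20
Normalise by the writhe: (-A^3)^(-w) = (-A^3)^(-4) = A^-12, so f(A) = A^-12 * <K> = -A^8 + 3*A^4 - 4 + 8*A^-4 - 10*A^-8 + 10*A^-12 - 10*A^-16 + 8*A^-20 - 5*A^-24 + 3*A^-28 - A^-32.
Substitute A = t^(-1/4), i.e. A^e → t^(-e/4): V(t) = -t^8 + 3*t^7 - 5*t^6 + 8*t^5 - 10*t^4 + 10*t^3 - 10*t^2 + 8*t - 4 + 3*t^-1 - t^-2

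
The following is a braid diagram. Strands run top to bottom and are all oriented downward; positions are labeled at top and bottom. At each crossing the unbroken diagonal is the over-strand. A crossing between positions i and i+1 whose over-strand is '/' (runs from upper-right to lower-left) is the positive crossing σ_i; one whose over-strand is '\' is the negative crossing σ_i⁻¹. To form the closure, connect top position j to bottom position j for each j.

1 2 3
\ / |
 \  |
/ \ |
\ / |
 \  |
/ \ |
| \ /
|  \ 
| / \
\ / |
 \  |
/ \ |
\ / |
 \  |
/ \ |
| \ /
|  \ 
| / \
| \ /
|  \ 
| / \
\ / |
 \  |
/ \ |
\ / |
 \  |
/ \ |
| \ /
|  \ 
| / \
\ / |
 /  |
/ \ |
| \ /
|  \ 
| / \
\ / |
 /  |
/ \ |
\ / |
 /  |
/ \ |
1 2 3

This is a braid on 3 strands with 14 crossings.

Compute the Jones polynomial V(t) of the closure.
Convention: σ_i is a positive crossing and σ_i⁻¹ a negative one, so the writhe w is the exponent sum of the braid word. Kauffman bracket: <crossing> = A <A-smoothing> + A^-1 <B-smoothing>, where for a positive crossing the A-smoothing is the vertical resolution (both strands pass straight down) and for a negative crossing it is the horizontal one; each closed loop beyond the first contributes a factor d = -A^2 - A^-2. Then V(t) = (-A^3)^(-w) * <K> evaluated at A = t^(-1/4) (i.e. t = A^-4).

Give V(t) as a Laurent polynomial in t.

t^-3 + t^-6 - t^-7 + t^-8 - t^-9 + t^-10 - t^-11

Derivation:
Reading the diagram top to bottom ('/'-over between positions i,i+1 = s_i, '\'-over = s_i^-1): braid word = s1^-1 s1^-1 s2^-1 s1^-1 s1^-1 s2^-1 s2^-1 s1^-1 s1^-1 s2^-1 s1 s2^-1 s1 s1.
The presented braid s1^-1 s1^-1 s2^-1 s1^-1 s1^-1 s2^-1 s2^-1 s1^-1 s1^-1 s2^-1 s1 s2^-1 s1 s1 on 3 strands reduces by inverse Markov moves (closure unchanged at each step):
  Deconjugate: the word is γ·β·γ⁻¹ with γ = s1^-1 s1^-1 (prefix) and γ⁻¹ = s1 s1 (suffix); strip both.
Reduced to β = s2^-1 s1^-1 s1^-1 s2^-1 s2^-1 s1^-1 s1^-1 s2^-1 s1 s2^-1 on 3 strands, 10 crossings.
Compute on β:
Braid: s2^-1 s1^-1 s1^-1 s2^-1 s2^-1 s1^-1 s1^-1 s2^-1 s1 s2^-1 on 3 strands, 10 crossings.
Writhe w = (#positive) - (#negative) = 1 - 9 = -8.
State-sum expansion of <K>. There are 2^10 = 1024 states.
For each crossing: s=0 is the vertical smoothing, s=1 horizontal. Crossing k contributes A^(sign_k * (1 - 2*s_k)); loop factor d = -A^2 - A^-2.
Tabulate the states by total A-exponent and number of loops L (A-exp: L × count):
  A^10: L=6 ×1
  A^8: L=5 ×10
  A^6: L=4 ×41, L=6 ×4
  A^4: L=3 ×86, L=5 ×34
  A^2: L=2 ×92, L=4 ×114, L=6 ×4
  A^0: L=1 ×40, L=3 ×185, L=5 ×27
  A^-2: L=2 ×142, L=4 ×67, L=6 ×1
  A^-4: L=1 ×40, L=3 ×76, L=5 ×4
  A^-6: L=2 ×39, L=4 ×6
  A^-8: L=1 ×5, L=3 ×5
  A^-10: L=2 ×1
Each group contributes A^e * Σ count * d^(L-1):
Powers of d = -A^2 - A^-2: d^2 = A^4 + 2 + A^-4; d^3 = -A^6 - 3*A^2 - 3*A^-2 - A^-6; d^4 = A^8 + 4*A^4 + 6 + 4*A^-4 + A^-8; d^5 = -A^10 - 5*A^6 - 10*A^2 - 10*A^-2 - 5*A^-6 - A^-10.
  A^10 * (d^5) = -A^20 - 5*A^16 - 10*A^12 - 10*A^8 - 5*A^4 - 1
  A^8 * (10*d^4) = 10*A^16 + 40*A^12 + 60*A^8 + 40*A^4 + 10
  A^6 * (41*d^3 + 4*d^5) = -4*A^16 - 61*A^12 - 163*A^8 - 163*A^4 - 61 - 4*A^-4
  A^4 * (86*d^2 + 34*d^4) = 34*A^12 + 222*A^8 + 376*A^4 + 222 + 34*A^-4
  A^2 * (92*d + 114*d^3 + 4*d^5) = -4*A^12 - 134*A^8 - 474*A^4 - 474 - 134*A^-4 - 4*A^-8
  A^0 * (40 + 185*d^2 + 27*d^4) = 27*A^8 + 293*A^4 + 572 + 293*A^-4 + 27*A^-8
  A^-2 * (142*d + 67*d^3 + d^5) = -A^8 - 72*A^4 - 353 - 353*A^-4 - 72*A^-8 - A^-12
  A^-4 * (40 + 76*d^2 + 4*d^4) = 4*A^4 + 92 + 216*A^-4 + 92*A^-8 + 4*A^-12
  A^-6 * (39*d + 6*d^3) = -6 - 57*A^-4 - 57*A^-8 - 6*A^-12
  A^-8 * (5 + 5*d^2) = 5*A^-4 + 15*A^-8 + 5*A^-12
  A^-10 * (d) = -A^-8 - A^-12
Summing the groups: <K> = -A^20 + A^16 - A^12 + A^8 - A^4 + 1 + A^-12
Normalise by the writhe: (-A^3)^(-w) = (-A^3)^(8) = A^24, so f(A) = A^24 * <K> = -A^44 + A^40 - A^36 + A^32 - A^28 + A^24 + A^12.
Substitute A = t^(-1/4), i.e. A^e → t^(-e/4): V(t) = t^-3 + t^-6 - t^-7 + t^-8 - t^-9 + t^-10 - t^-11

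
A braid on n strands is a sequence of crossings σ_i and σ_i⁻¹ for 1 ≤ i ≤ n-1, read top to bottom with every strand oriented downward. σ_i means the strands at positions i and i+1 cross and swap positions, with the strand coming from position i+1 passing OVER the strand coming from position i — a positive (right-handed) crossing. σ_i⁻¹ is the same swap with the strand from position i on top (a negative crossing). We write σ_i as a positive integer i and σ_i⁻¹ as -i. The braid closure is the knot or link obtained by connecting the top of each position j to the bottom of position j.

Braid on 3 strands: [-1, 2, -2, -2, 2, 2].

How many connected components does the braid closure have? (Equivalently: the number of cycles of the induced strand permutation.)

Track the strand permutation on 3 strands, starting from identity.
  step 1: s1^-1 swaps positions 1,2 -> [2 1 3]
  step 2: s2 swaps positions 2,3 -> [2 3 1]
  step 3: s2^-1 swaps positions 2,3 -> [2 1 3]
  step 4: s2^-1 swaps positions 2,3 -> [2 3 1]
  step 5: s2 swaps positions 2,3 -> [2 1 3]
  step 6: s2 swaps positions 2,3 -> [2 3 1]
Final permutation (position -> original strand): [2 3 1]
Closure components = cycle count of this permutation = 1.

Answer: 1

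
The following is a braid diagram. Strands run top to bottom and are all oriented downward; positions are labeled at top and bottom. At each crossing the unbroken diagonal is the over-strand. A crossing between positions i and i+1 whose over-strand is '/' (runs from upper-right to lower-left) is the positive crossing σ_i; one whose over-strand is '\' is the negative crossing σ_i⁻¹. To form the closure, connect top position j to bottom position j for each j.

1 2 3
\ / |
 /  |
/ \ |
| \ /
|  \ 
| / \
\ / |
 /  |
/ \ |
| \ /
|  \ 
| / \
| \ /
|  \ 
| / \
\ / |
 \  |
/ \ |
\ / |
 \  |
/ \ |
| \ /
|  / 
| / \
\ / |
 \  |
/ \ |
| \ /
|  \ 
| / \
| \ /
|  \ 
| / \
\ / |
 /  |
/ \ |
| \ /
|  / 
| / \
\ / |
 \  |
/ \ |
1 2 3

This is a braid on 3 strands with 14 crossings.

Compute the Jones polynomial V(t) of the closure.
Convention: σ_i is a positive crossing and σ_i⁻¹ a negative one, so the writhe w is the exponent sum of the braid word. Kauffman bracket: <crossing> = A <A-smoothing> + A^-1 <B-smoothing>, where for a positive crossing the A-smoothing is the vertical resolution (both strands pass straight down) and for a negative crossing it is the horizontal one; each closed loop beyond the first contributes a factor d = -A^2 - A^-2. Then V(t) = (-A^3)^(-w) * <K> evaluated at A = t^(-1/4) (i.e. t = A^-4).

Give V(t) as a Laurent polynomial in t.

Reading the diagram top to bottom ('/'-over between positions i,i+1 = s_i, '\'-over = s_i^-1): braid word = s1 s2^-1 s1 s2^-1 s2^-1 s1^-1 s1^-1 s2 s1^-1 s2^-1 s2^-1 s1 s2 s1^-1.
The presented braid s1 s2^-1 s1 s2^-1 s2^-1 s1^-1 s1^-1 s2 s1^-1 s2^-1 s2^-1 s1 s2 s1^-1 on 3 strands reduces by inverse Markov moves (closure unchanged at each step):
  Deconjugate: the word is γ·β·γ⁻¹ with γ = s1 (prefix) and γ⁻¹ = s1^-1 (suffix); strip both.
  Deconjugate: the word is γ·β·γ⁻¹ with γ = s2^-1 (prefix) and γ⁻¹ = s2 (suffix); strip both.
Reduced to β = s1 s2^-1 s2^-1 s1^-1 s1^-1 s2 s1^-1 s2^-1 s2^-1 s1 on 3 strands, 10 crossings.
Compute on β:
Braid: s1 s2^-1 s2^-1 s1^-1 s1^-1 s2 s1^-1 s2^-1 s2^-1 s1 on 3 strands, 10 crossings.
Writhe w = (#positive) - (#negative) = 3 - 7 = -4.
Computing the Kauffman bracket via state sum. There are 2^10 = 1024 states.
Smooth each crossing (0=||, 1=⌣⌢); contribution A^(Σ sign_k(1-2s_k)) * d^(L-1).
Tabulate the states by total A-exponent and number of loops L (A-exp: L × count):
  A^10: L=6 ×1
  A^8: L=5 ×10
  A^6: L=4 ×43, L=6 ×2
  A^4: L=3 ×98, L=5 ×22
  A^2: L=2 ×118, L=4 ×88, L=6 ×4
  A^0: L=1 ×60, L=3 ×162, L=5 ×30
  A^-2: L=2 ×128, L=4 ×79, L=6 ×3
  A^-4: L=1 ×23, L=3 ×84, L=5 ×13
  A^-6: L=2 ×27, L=4 ×18
  A^-8: L=1 ×2, L=3 ×8
  A^-10: L=2 ×1
Each group contributes A^e * Σ count * d^(L-1):
Powers of d = -A^2 - A^-2: d^2 = A^4 + 2 + A^-4; d^3 = -A^6 - 3*A^2 - 3*A^-2 - A^-6; d^4 = A^8 + 4*A^4 + 6 + 4*A^-4 + A^-8; d^5 = -A^10 - 5*A^6 - 10*A^2 - 10*A^-2 - 5*A^-6 - A^-10.
  A^10 * (d^5) = -A^20 - 5*A^16 - 10*A^12 - 10*A^8 - 5*A^4 - 1
  A^8 * (10*d^4) = 10*A^16 + 40*A^12 + 60*A^8 + 40*A^4 + 10
  A^6 * (43*d^3 + 2*d^5) = -2*A^16 - 53*A^12 - 149*A^8 - 149*A^4 - 53 - 2*A^-4
  A^4 * (98*d^2 + 22*d^4) = 22*A^12 + 186*A^8 + 328*A^4 + 186 + 22*A^-4
  A^2 * (118*d + 88*d^3 + 4*d^5) = -4*A^12 - 108*A^8 - 422*A^4 - 422 - 108*A^-4 - 4*A^-8
  A^0 * (60 + 162*d^2 + 30*d^4) = 30*A^8 + 282*A^4 + 564 + 282*A^-4 + 30*A^-8
  A^-2 * (128*d + 79*d^3 + 3*d^5) = -3*A^8 - 94*A^4 - 395 - 395*A^-4 - 94*A^-8 - 3*A^-12
  A^-4 * (23 + 84*d^2 + 13*d^4) = 13*A^4 + 136 + 269*A^-4 + 136*A^-8 + 13*A^-12
  A^-6 * (27*d + 18*d^3) = -18 - 81*A^-4 - 81*A^-8 - 18*A^-12
  A^-8 * (2 + 8*d^2) = 8*A^-4 + 18*A^-8 + 8*A^-12
  A^-10 * (d) = -A^-8 - A^-12
Summing the groups: <K> = -A^20 + 3*A^16 - 5*A^12 + 6*A^8 - 7*A^4 + 7 - 5*A^-4 + 4*A^-8 - A^-12
Normalise by the writhe: (-A^3)^(-w) = (-A^3)^(4) = A^12, so f(A) = A^12 * <K> = -A^32 + 3*A^28 - 5*A^24 + 6*A^20 - 7*A^16 + 7*A^12 - 5*A^8 + 4*A^4 - 1.
Substitute A = t^(-1/4), i.e. A^e → t^(-e/4): V(t) = -1 + 4*t^-1 - 5*t^-2 + 7*t^-3 - 7*t^-4 + 6*t^-5 - 5*t^-6 + 3*t^-7 - t^-8

Answer: -1 + 4*t^-1 - 5*t^-2 + 7*t^-3 - 7*t^-4 + 6*t^-5 - 5*t^-6 + 3*t^-7 - t^-8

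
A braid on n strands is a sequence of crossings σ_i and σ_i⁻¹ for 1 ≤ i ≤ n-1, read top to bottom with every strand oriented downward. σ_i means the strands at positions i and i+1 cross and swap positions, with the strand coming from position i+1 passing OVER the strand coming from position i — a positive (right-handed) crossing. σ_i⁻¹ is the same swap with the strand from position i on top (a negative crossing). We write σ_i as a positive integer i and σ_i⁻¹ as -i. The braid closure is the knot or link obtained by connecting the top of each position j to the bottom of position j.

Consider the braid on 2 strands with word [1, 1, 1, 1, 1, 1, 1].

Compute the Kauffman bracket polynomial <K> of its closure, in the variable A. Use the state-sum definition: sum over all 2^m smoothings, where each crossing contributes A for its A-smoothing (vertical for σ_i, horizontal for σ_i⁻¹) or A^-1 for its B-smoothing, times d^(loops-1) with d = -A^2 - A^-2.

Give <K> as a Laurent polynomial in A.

Braid: s1 s1 s1 s1 s1 s1 s1 on 2 strands, 7 crossings.
Writhe w = (#positive) - (#negative) = 7 - 0 = 7.
Enumerate smoothing states for the bracket polynomial. There are 2^7 = 128 states.
Each crossing splits two ways (0=vertical, 1=horizontal). The state's weight is A^(#A-smoothings - #B-smoothings) * d^(loops - 1).
Tabulate the states by total A-exponent and number of loops L (A-exp: L × count):
  A^7: L=2 ×1
  A^5: L=1 ×7
  A^3: L=2 ×21
  A^1: L=3 ×35
  A^-1: L=4 ×35
  A^-3: L=5 ×21
  A^-5: L=6 ×7
  A^-7: L=7 ×1
Each group contributes A^e * Σ count * d^(L-1):
Powers of d = -A^2 - A^-2: d^2 = A^4 + 2 + A^-4; d^3 = -A^6 - 3*A^2 - 3*A^-2 - A^-6; d^4 = A^8 + 4*A^4 + 6 + 4*A^-4 + A^-8; d^5 = -A^10 - 5*A^6 - 10*A^2 - 10*A^-2 - 5*A^-6 - A^-10; d^6 = A^12 + 6*A^8 + 15*A^4 + 20 + 15*A^-4 + 6*A^-8 + A^-12.
  A^7 * (d) = -A^9 - A^5
  A^5 * (7) = 7*A^5
  A^3 * (21*d) = -21*A^5 - 21*A
  A^1 * (35*d^2) = 35*A^5 + 70*A + 35*A^-3
  A^-1 * (35*d^3) = -35*A^5 - 105*A - 105*A^-3 - 35*A^-7
  A^-3 * (21*d^4) = 21*A^5 + 84*A + 126*A^-3 + 84*A^-7 + 21*A^-11
  A^-5 * (7*d^5) = -7*A^5 - 35*A - 70*A^-3 - 70*A^-7 - 35*A^-11 - 7*A^-15
  A^-7 * (d^6) = A^5 + 6*A + 15*A^-3 + 20*A^-7 + 15*A^-11 + 6*A^-15 + A^-19
Summing the groups: <K> = -A^9 - A + A^-3 - A^-7 + A^-11 - A^-15 + A^-19

Answer: -A^9 - A + A^-3 - A^-7 + A^-11 - A^-15 + A^-19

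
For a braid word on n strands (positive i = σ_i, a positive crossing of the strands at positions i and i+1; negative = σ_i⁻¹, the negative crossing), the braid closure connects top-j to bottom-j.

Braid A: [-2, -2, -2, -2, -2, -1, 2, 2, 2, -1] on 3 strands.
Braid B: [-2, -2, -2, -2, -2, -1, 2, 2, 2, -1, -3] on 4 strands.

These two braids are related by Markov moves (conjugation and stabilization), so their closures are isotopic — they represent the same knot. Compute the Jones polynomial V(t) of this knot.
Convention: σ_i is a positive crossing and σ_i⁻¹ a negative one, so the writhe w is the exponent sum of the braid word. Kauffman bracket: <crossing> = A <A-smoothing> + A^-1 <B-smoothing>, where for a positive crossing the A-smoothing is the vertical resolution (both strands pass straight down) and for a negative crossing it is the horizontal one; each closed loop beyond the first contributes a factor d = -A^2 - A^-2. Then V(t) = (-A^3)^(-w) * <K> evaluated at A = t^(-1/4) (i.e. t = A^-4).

Markov-equivalent braids have isotopic closures, hence identical knot invariants. Strip the Markov moves from each word to reach a common short braid β, then compute V(t) once on β.
Braid A: s2^-1 s2^-1 s2^-1 s2^-1 s2^-1 s1^-1 s2 s2 s2 s1^-1 on 3 strands has no conjugating prefix/suffix or stabilization to strip; take β = s2^-1 s2^-1 s2^-1 s2^-1 s2^-1 s1^-1 s2 s2 s2 s1^-1.
Braid B: s2^-1 s2^-1 s2^-1 s2^-1 s2^-1 s1^-1 s2 s2 s2 s1^-1 s3^-1 on 4 strands reduces by inverse Markov moves (closure unchanged at each step):
  Destabilize: the word has the form β·s3^-1 where s3^-1 occurs only as the final letter (β ∈ B_3); drop it and the last strand → 3 strands.
Reduced to β = s2^-1 s2^-1 s2^-1 s2^-1 s2^-1 s1^-1 s2 s2 s2 s1^-1 on 3 strands, 10 crossings.
Both give the same β = s2^-1 s2^-1 s2^-1 s2^-1 s2^-1 s1^-1 s2 s2 s2 s1^-1 on 3 strands, so one state sum suffices:
Braid: s2^-1 s2^-1 s2^-1 s2^-1 s2^-1 s1^-1 s2 s2 s2 s1^-1 on 3 strands, 10 crossings.
Writhe w = (#positive) - (#negative) = 3 - 7 = -4.
Enumerate smoothing states for the bracket polynomial. There are 2^10 = 1024 states.
For each crossing: s=0 is the vertical smoothing, s=1 horizontal. Crossing k contributes A^(sign_k * (1 - 2*s_k)); loop factor d = -A^2 - A^-2.
Tabulate the states by total A-exponent and number of loops L (A-exp: L × count):
  A^10: L=6 ×1
  A^8: L=5 ×10
  A^6: L=4 ×35, L=6 ×10
  A^4: L=3 ×60, L=5 ×50, L=7 ×10
  A^2: L=2 ×55, L=4 ×100, L=6 ×50, L=8 ×5
  A^0: L=1 ×25, L=3 ×101, L=5 ×100, L=7 ×25, L=9 ×1
  A^-2: L=2 ×55, L=4 ×100, L=6 ×50, L=8 ×5
  A^-4: L=1 ×6, L=3 ×54, L=5 ×50, L=7 ×10
  A^-6: L=2 ×9, L=4 ×26, L=6 ×10
  A^-8: L=3 ×5, L=5 ×5
  A^-10: L=4 ×1
Each group contributes A^e * Σ count * d^(L-1):
Powers of d = -A^2 - A^-2: d^2 = A^4 + 2 + A^-4; d^3 = -A^6 - 3*A^2 - 3*A^-2 - A^-6; d^4 = A^8 + 4*A^4 + 6 + 4*A^-4 + A^-8; d^5 = -A^10 - 5*A^6 - 10*A^2 - 10*A^-2 - 5*A^-6 - A^-10; d^6 = A^12 + 6*A^8 + 15*A^4 + 20 + 15*A^-4 + 6*A^-8 + A^-12; d^7 = -A^14 - 7*A^10 - 21*A^6 - 35*A^2 - 35*A^-2 - 21*A^-6 - 7*A^-10 - A^-14; d^8 = A^16 + 8*A^12 + 28*A^8 + 56*A^4 + 70 + 56*A^-4 + 28*A^-8 + 8*A^-12 + A^-16.
  A^10 * (d^5) = -A^20 - 5*A^16 - 10*A^12 - 10*A^8 - 5*A^4 - 1
  A^8 * (10*d^4) = 10*A^16 + 40*A^12 + 60*A^8 + 40*A^4 + 10
  A^6 * (35*d^3 + 10*d^5) = -10*A^16 - 85*A^12 - 205*A^8 - 205*A^4 - 85 - 10*A^-4
  A^4 * (60*d^2 + 50*d^4 + 10*d^6) = 10*A^16 + 110*A^12 + 410*A^8 + 620*A^4 + 410 + 110*A^-4 + 10*A^-8
  A^2 * (55*d + 100*d^3 + 50*d^5 + 5*d^7) = -5*A^16 - 85*A^12 - 455*A^8 - 1030*A^4 - 1030 - 455*A^-4 - 85*A^-8 - 5*A^-12
  A^0 * (25 + 101*d^2 + 100*d^4 + 25*d^6 + d^8) = A^16 + 33*A^12 + 278*A^8 + 932*A^4 + 1397 + 932*A^-4 + 278*A^-8 + 33*A^-12 + A^-16
  A^-2 * (55*d + 100*d^3 + 50*d^5 + 5*d^7) = -5*A^12 - 85*A^8 - 455*A^4 - 1030 - 1030*A^-4 - 455*A^-8 - 85*A^-12 - 5*A^-16
  A^-4 * (6 + 54*d^2 + 50*d^4 + 10*d^6) = 10*A^8 + 110*A^4 + 404 + 614*A^-4 + 404*A^-8 + 110*A^-12 + 10*A^-16
  A^-6 * (9*d + 26*d^3 + 10*d^5) = -10*A^4 - 76 - 187*A^-4 - 187*A^-8 - 76*A^-12 - 10*A^-16
  A^-8 * (5*d^2 + 5*d^4) = 5 + 25*A^-4 + 40*A^-8 + 25*A^-12 + 5*A^-16
  A^-10 * (d^3) = -A^-4 - 3*A^-8 - 3*A^-12 - A^-16
Summing the groups: <K> = -A^20 + A^16 - 2*A^12 + 3*A^8 - 3*A^4 + 4 - 2*A^-4 + 2*A^-8 - A^-12
Normalise by the writhe: (-A^3)^(-w) = (-A^3)^(4) = A^12, so f(A) = A^12 * <K> = -A^32 + A^28 - 2*A^24 + 3*A^20 - 3*A^16 + 4*A^12 - 2*A^8 + 2*A^4 - 1.
Substitute A = t^(-1/4), i.e. A^e → t^(-e/4): V(t) = -1 + 2*t^-1 - 2*t^-2 + 4*t^-3 - 3*t^-4 + 3*t^-5 - 2*t^-6 + t^-7 - t^-8

Answer: -1 + 2*t^-1 - 2*t^-2 + 4*t^-3 - 3*t^-4 + 3*t^-5 - 2*t^-6 + t^-7 - t^-8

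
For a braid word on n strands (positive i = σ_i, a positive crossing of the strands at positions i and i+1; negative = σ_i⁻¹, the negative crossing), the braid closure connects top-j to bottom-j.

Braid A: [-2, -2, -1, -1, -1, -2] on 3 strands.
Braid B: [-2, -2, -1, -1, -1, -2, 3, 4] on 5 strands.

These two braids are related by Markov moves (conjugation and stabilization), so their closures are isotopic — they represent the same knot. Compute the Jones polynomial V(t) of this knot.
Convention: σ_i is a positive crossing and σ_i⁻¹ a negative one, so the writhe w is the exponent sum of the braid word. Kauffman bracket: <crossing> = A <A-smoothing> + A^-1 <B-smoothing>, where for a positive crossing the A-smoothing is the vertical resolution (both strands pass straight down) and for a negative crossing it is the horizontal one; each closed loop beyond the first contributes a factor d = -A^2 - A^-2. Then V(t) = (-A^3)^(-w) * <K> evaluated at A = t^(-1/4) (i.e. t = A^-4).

t^-2 + 2*t^-4 - 2*t^-5 + t^-6 - 2*t^-7 + t^-8

Derivation:
Markov-equivalent braids have isotopic closures, hence identical knot invariants. Strip the Markov moves from each word to reach a common short braid β, then compute V(t) once on β.
Braid A: s2^-1 s2^-1 s1^-1 s1^-1 s1^-1 s2^-1 on 3 strands has no conjugating prefix/suffix or stabilization to strip; take β = s2^-1 s2^-1 s1^-1 s1^-1 s1^-1 s2^-1.
Braid B: s2^-1 s2^-1 s1^-1 s1^-1 s1^-1 s2^-1 s3 s4 on 5 strands reduces by inverse Markov moves (closure unchanged at each step):
  Destabilize: the word has the form β·s4 where s4 occurs only as the final letter (β ∈ B_4); drop it and the last strand → 4 strands.
  Destabilize: the word has the form β·s3 where s3 occurs only as the final letter (β ∈ B_3); drop it and the last strand → 3 strands.
Reduced to β = s2^-1 s2^-1 s1^-1 s1^-1 s1^-1 s2^-1 on 3 strands, 6 crossings.
Both give the same β = s2^-1 s2^-1 s1^-1 s1^-1 s1^-1 s2^-1 on 3 strands, so one state sum suffices:
Braid: s2^-1 s2^-1 s1^-1 s1^-1 s1^-1 s2^-1 on 3 strands, 6 crossings.
Writhe w = (#positive) - (#negative) = 0 - 6 = -6.
Computing the Kauffman bracket via state sum. There are 2^6 = 64 states.
For each crossing: s=0 is the vertical smoothing, s=1 horizontal. Crossing k contributes A^(sign_k * (1 - 2*s_k)); loop factor d = -A^2 - A^-2.
Tabulate the states by total A-exponent and number of loops L (A-exp: L × count):
  A^6: L=5 ×1
  A^4: L=4 ×6
  A^2: L=3 ×15
  A^0: L=2 ×18, L=4 ×2
  A^-2: L=1 ×9, L=3 ×6
  A^-4: L=2 ×6
  A^-6: L=3 ×1
Each group contributes A^e * Σ count * d^(L-1):
Powers of d = -A^2 - A^-2: d^2 = A^4 + 2 + A^-4; d^3 = -A^6 - 3*A^2 - 3*A^-2 - A^-6; d^4 = A^8 + 4*A^4 + 6 + 4*A^-4 + A^-8.
  A^6 * (d^4) = A^14 + 4*A^10 + 6*A^6 + 4*A^2 + A^-2
  A^4 * (6*d^3) = -6*A^10 - 18*A^6 - 18*A^2 - 6*A^-2
  A^2 * (15*d^2) = 15*A^6 + 30*A^2 + 15*A^-2
  A^0 * (18*d + 2*d^3) = -2*A^6 - 24*A^2 - 24*A^-2 - 2*A^-6
  A^-2 * (9 + 6*d^2) = 6*A^2 + 21*A^-2 + 6*A^-6
  A^-4 * (6*d) = -6*A^-2 - 6*A^-6
  A^-6 * (d^2) = A^-2 + 2*A^-6 + A^-10
Summing the groups: <K> = A^14 - 2*A^10 + A^6 - 2*A^2 + 2*A^-2 + A^-10
Normalise by the writhe: (-A^3)^(-w) = (-A^3)^(6) = A^18, so f(A) = A^18 * <K> = A^32 - 2*A^28 + A^24 - 2*A^20 + 2*A^16 + A^8.
Substitute A = t^(-1/4), i.e. A^e → t^(-e/4): V(t) = t^-2 + 2*t^-4 - 2*t^-5 + t^-6 - 2*t^-7 + t^-8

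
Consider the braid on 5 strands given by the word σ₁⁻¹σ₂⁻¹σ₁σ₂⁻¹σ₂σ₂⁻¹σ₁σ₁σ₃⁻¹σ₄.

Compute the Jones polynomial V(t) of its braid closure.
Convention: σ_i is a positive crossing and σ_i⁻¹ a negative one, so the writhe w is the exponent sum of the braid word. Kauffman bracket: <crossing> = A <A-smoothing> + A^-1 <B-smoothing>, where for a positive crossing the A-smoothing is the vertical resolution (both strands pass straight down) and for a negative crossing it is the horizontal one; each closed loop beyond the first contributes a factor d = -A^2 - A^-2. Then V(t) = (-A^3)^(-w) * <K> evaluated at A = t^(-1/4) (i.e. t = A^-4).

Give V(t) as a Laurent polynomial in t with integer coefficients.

The presented braid s1^-1 s2^-1 s1 s2^-1 s2 s2^-1 s1 s1 s3^-1 s4 on 5 strands reduces by inverse Markov moves (closure unchanged at each step):
  Destabilize: the word has the form β·s4 where s4 occurs only as the final letter (β ∈ B_4); drop it and the last strand → 4 strands.
  Destabilize: the word has the form β·s3^-1 where s3^-1 occurs only as the final letter (β ∈ B_3); drop it and the last strand → 3 strands.
  Deconjugate: the word is γ·β·γ⁻¹ with γ = s1^-1 (prefix) and γ⁻¹ = s1 (suffix); strip both.
Reduced to β = s2^-1 s1 s2^-1 s2 s2^-1 s1 on 3 strands, 6 crossings.
Compute on β:
First cancel adjacent σ_i σ_i⁻¹ pairs (Reidemeister II — same braid, same closure): s2^-1 s1 s2^-1 s2 s2^-1 s1 → s2^-1 s1 s2^-1 s1.
Braid: s2^-1 s1 s2^-1 s1 on 3 strands, 4 crossings.
Writhe w = (#positive) - (#negative) = 2 - 2 = 0.
State-sum expansion of <K>. There are 2^4 = 16 states.
Each crossing splits two ways (0=vertical, 1=horizontal). The state's weight is A^(#A-smoothings - #B-smoothings) * d^(loops - 1).
  state 0000: A-exp=+0, loops=3, term = A^0 * d^2
  state 0001: A-exp=-2, loops=2, term = A^-2 * d^1
  state 0010: A-exp=+2, loops=2, term = A^2 * d^1
  state 0011: A-exp=+0, loops=1, term = A^0 * d^0
  state 0100: A-exp=-2, loops=2, term = A^-2 * d^1
  state 0101: A-exp=-4, loops=3, term = A^-4 * d^2
  state 0110: A-exp=+0, loops=1, term = A^0 * d^0
  state 0111: A-exp=-2, loops=2, term = A^-2 * d^1
  state 1000: A-exp=+2, loops=2, term = A^2 * d^1
  state 1001: A-exp=+0, loops=1, term = A^0 * d^0
  state 1010: A-exp=+4, loops=3, term = A^4 * d^2
  state 1011: A-exp=+2, loops=2, term = A^2 * d^1
  state 1100: A-exp=+0, loops=1, term = A^0 * d^0
  state 1101: A-exp=-2, loops=2, term = A^-2 * d^1
  state 1110: A-exp=+2, loops=2, term = A^2 * d^1
  state 1111: A-exp=+0, loops=1, term = A^0 * d^0
Collect the terms by A-exponent (count of states per loop number):
Powers of d = -A^2 - A^-2: d^2 = A^4 + 2 + A^-4.
  A^4 * (d^2) = A^8 + 2*A^4 + 1
  A^2 * (4*d) = -4*A^4 - 4
  A^0 * (5 + d^2) = A^4 + 7 + A^-4
  A^-2 * (4*d) = -4 - 4*A^-4
  A^-4 * (d^2) = 1 + 2*A^-4 + A^-8
Summing the groups: <K> = A^8 - A^4 + 1 - A^-4 + A^-8
Normalise by the writhe: (-A^3)^(-w) = (-A^3)^(0) = 1, so f(A) = 1 * <K> = A^8 - A^4 + 1 - A^-4 + A^-8.
Substitute A = t^(-1/4), i.e. A^e → t^(-e/4): V(t) = t^2 - t + 1 - t^-1 + t^-2

Answer: t^2 - t + 1 - t^-1 + t^-2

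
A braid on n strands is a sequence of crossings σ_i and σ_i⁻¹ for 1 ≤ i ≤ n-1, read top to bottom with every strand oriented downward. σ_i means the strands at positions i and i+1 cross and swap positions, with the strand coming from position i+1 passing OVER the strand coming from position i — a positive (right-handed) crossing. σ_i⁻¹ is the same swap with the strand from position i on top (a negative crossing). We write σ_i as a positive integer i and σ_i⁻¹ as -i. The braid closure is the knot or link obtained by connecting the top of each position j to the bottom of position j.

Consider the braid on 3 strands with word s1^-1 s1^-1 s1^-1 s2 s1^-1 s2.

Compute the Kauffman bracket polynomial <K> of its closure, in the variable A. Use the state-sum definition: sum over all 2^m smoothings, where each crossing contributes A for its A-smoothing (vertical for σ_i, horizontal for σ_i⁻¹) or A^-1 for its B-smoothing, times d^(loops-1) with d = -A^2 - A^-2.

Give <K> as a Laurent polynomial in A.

A^14 - 2*A^10 + 2*A^6 - 2*A^2 + 2*A^-2 - A^-6 + A^-10

Derivation:
Braid: s1^-1 s1^-1 s1^-1 s2 s1^-1 s2 on 3 strands, 6 crossings.
Writhe w = (#positive) - (#negative) = 2 - 4 = -2.
Enumerate smoothing states for the bracket polynomial. There are 2^6 = 64 states.
For each crossing: s=0 is the vertical smoothing, s=1 horizontal. Crossing k contributes A^(sign_k * (1 - 2*s_k)); loop factor d = -A^2 - A^-2.
Tabulate the states by total A-exponent and number of loops L (A-exp: L × count):
  A^6: L=5 ×1
  A^4: L=4 ×6
  A^2: L=3 ×15
  A^0: L=2 ×19, L=4 ×1
  A^-2: L=1 ×11, L=3 ×4
  A^-4: L=2 ×6
  A^-6: L=3 ×1
Each group contributes A^e * Σ count * d^(L-1):
Powers of d = -A^2 - A^-2: d^2 = A^4 + 2 + A^-4; d^3 = -A^6 - 3*A^2 - 3*A^-2 - A^-6; d^4 = A^8 + 4*A^4 + 6 + 4*A^-4 + A^-8.
  A^6 * (d^4) = A^14 + 4*A^10 + 6*A^6 + 4*A^2 + A^-2
  A^4 * (6*d^3) = -6*A^10 - 18*A^6 - 18*A^2 - 6*A^-2
  A^2 * (15*d^2) = 15*A^6 + 30*A^2 + 15*A^-2
  A^0 * (19*d + d^3) = -A^6 - 22*A^2 - 22*A^-2 - A^-6
  A^-2 * (11 + 4*d^2) = 4*A^2 + 19*A^-2 + 4*A^-6
  A^-4 * (6*d) = -6*A^-2 - 6*A^-6
  A^-6 * (d^2) = A^-2 + 2*A^-6 + A^-10
Summing the groups: <K> = A^14 - 2*A^10 + 2*A^6 - 2*A^2 + 2*A^-2 - A^-6 + A^-10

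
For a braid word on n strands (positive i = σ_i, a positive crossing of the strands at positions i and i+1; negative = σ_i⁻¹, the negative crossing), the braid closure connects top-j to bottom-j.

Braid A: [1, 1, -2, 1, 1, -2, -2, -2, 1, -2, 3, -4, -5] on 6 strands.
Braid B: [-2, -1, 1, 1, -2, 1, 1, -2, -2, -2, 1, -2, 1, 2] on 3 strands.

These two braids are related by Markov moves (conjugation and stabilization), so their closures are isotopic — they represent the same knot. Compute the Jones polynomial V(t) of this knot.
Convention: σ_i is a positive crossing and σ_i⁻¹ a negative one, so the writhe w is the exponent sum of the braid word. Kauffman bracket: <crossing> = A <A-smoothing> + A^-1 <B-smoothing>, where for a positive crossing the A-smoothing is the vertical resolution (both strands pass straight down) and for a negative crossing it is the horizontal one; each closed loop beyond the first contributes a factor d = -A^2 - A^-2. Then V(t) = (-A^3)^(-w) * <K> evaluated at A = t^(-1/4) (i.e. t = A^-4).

Markov-equivalent braids have isotopic closures, hence identical knot invariants. Strip the Markov moves from each word to reach a common short braid β, then compute V(t) once on β.
Braid A: s1 s1 s2^-1 s1 s1 s2^-1 s2^-1 s2^-1 s1 s2^-1 s3 s4^-1 s5^-1 on 6 strands reduces by inverse Markov moves (closure unchanged at each step):
  Destabilize: the word has the form β·s5^-1 where s5^-1 occurs only as the final letter (β ∈ B_5); drop it and the last strand → 5 strands.
  Destabilize: the word has the form β·s4^-1 where s4^-1 occurs only as the final letter (β ∈ B_4); drop it and the last strand → 4 strands.
  Destabilize: the word has the form β·s3 where s3 occurs only as the final letter (β ∈ B_3); drop it and the last strand → 3 strands.
Reduced to β = s1 s1 s2^-1 s1 s1 s2^-1 s2^-1 s2^-1 s1 s2^-1 on 3 strands, 10 crossings.
Braid B: s2^-1 s1^-1 s1 s1 s2^-1 s1 s1 s2^-1 s2^-1 s2^-1 s1 s2^-1 s1 s2 on 3 strands reduces by inverse Markov moves (closure unchanged at each step):
  Deconjugate: the word is γ·β·γ⁻¹ with γ = s2^-1 s1^-1 (prefix) and γ⁻¹ = s1 s2 (suffix); strip both.
Reduced to β = s1 s1 s2^-1 s1 s1 s2^-1 s2^-1 s2^-1 s1 s2^-1 on 3 strands, 10 crossings.
Both give the same β = s1 s1 s2^-1 s1 s1 s2^-1 s2^-1 s2^-1 s1 s2^-1 on 3 strands, so one state sum suffices:
Braid: s1 s1 s2^-1 s1 s1 s2^-1 s2^-1 s2^-1 s1 s2^-1 on 3 strands, 10 crossings.
Writhe w = (#positive) - (#negative) = 5 - 5 = 0.
Enumerate smoothing states for the bracket polynomial. There are 2^10 = 1024 states.
Each crossing splits two ways (0=vertical, 1=horizontal). The state's weight is A^(#A-smoothings - #B-smoothings) * d^(loops - 1).
Tabulate the states by total A-exponent and number of loops L (A-exp: L × count):
  A^10: L=6 ×1
  A^8: L=5 ×10
  A^6: L=4 ×43, L=6 ×2
  A^4: L=3 ×98, L=5 ×22
  A^2: L=2 ×121, L=4 ×83, L=6 ×6
  A^0: L=1 ×73, L=3 ×140, L=5 ×38, L=7 ×1
  A^-2: L=2 ×121, L=4 ×79, L=6 ×10
  A^-4: L=3 ×95, L=5 ×24, L=7 ×1
  A^-6: L=4 ×42, L=6 ×3
  A^-8: L=5 ×10
  A^-10: L=6 ×1
Each group contributes A^e * Σ count * d^(L-1):
Powers of d = -A^2 - A^-2: d^2 = A^4 + 2 + A^-4; d^3 = -A^6 - 3*A^2 - 3*A^-2 - A^-6; d^4 = A^8 + 4*A^4 + 6 + 4*A^-4 + A^-8; d^5 = -A^10 - 5*A^6 - 10*A^2 - 10*A^-2 - 5*A^-6 - A^-10; d^6 = A^12 + 6*A^8 + 15*A^4 + 20 + 15*A^-4 + 6*A^-8 + A^-12.
  A^10 * (d^5) = -A^20 - 5*A^16 - 10*A^12 - 10*A^8 - 5*A^4 - 1
  A^8 * (10*d^4) = 10*A^16 + 40*A^12 + 60*A^8 + 40*A^4 + 10
  A^6 * (43*d^3 + 2*d^5) = -2*A^16 - 53*A^12 - 149*A^8 - 149*A^4 - 53 - 2*A^-4
  A^4 * (98*d^2 + 22*d^4) = 22*A^12 + 186*A^8 + 328*A^4 + 186 + 22*A^-4
  A^2 * (121*d + 83*d^3 + 6*d^5) = -6*A^12 - 113*A^8 - 430*A^4 - 430 - 113*A^-4 - 6*A^-8
  A^0 * (73 + 140*d^2 + 38*d^4 + d^6) = A^12 + 44*A^8 + 307*A^4 + 601 + 307*A^-4 + 44*A^-8 + A^-12
  A^-2 * (121*d + 79*d^3 + 10*d^5) = -10*A^8 - 129*A^4 - 458 - 458*A^-4 - 129*A^-8 - 10*A^-12
  A^-4 * (95*d^2 + 24*d^4 + d^6) = A^8 + 30*A^4 + 206 + 354*A^-4 + 206*A^-8 + 30*A^-12 + A^-16
  A^-6 * (42*d^3 + 3*d^5) = -3*A^4 - 57 - 156*A^-4 - 156*A^-8 - 57*A^-12 - 3*A^-16
  A^-8 * (10*d^4) = 10 + 40*A^-4 + 60*A^-8 + 40*A^-12 + 10*A^-16
  A^-10 * (d^5) = -1 - 5*A^-4 - 10*A^-8 - 10*A^-12 - 5*A^-16 - A^-20
Summing the groups: <K> = -A^20 + 3*A^16 - 6*A^12 + 9*A^8 - 11*A^4 + 13 - 11*A^-4 + 9*A^-8 - 6*A^-12 + 3*A^-16 - A^-20
Normalise by the writhe: (-A^3)^(-w) = (-A^3)^(0) = 1, so f(A) = 1 * <K> = -A^20 + 3*A^16 - 6*A^12 + 9*A^8 - 11*A^4 + 13 - 11*A^-4 + 9*A^-8 - 6*A^-12 + 3*A^-16 - A^-20.
Substitute A = t^(-1/4), i.e. A^e → t^(-e/4): V(t) = -t^5 + 3*t^4 - 6*t^3 + 9*t^2 - 11*t + 13 - 11*t^-1 + 9*t^-2 - 6*t^-3 + 3*t^-4 - t^-5

Answer: -t^5 + 3*t^4 - 6*t^3 + 9*t^2 - 11*t + 13 - 11*t^-1 + 9*t^-2 - 6*t^-3 + 3*t^-4 - t^-5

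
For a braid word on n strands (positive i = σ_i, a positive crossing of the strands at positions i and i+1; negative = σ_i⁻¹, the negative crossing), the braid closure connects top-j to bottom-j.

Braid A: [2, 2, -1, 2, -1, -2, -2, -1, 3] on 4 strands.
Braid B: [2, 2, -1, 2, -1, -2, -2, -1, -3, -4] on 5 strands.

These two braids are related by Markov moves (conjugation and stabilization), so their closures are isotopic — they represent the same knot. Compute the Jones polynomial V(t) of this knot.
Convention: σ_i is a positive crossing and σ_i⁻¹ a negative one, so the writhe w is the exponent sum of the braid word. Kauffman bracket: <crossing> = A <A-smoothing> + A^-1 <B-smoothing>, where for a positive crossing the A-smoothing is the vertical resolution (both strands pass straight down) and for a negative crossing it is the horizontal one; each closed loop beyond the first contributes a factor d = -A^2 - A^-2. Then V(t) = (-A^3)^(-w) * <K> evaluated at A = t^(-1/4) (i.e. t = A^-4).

-t + 2 - t^-1 + 2*t^-2 - t^-3 + t^-4 - t^-5

Derivation:
Markov-equivalent braids have isotopic closures, hence identical knot invariants. Strip the Markov moves from each word to reach a common short braid β, then compute V(t) once on β.
Braid A: s2 s2 s1^-1 s2 s1^-1 s2^-1 s2^-1 s1^-1 s3 on 4 strands reduces by inverse Markov moves (closure unchanged at each step):
  Destabilize: the word has the form β·s3 where s3 occurs only as the final letter (β ∈ B_3); drop it and the last strand → 3 strands.
Reduced to β = s2 s2 s1^-1 s2 s1^-1 s2^-1 s2^-1 s1^-1 on 3 strands, 8 crossings.
Braid B: s2 s2 s1^-1 s2 s1^-1 s2^-1 s2^-1 s1^-1 s3^-1 s4^-1 on 5 strands reduces by inverse Markov moves (closure unchanged at each step):
  Destabilize: the word has the form β·s4^-1 where s4^-1 occurs only as the final letter (β ∈ B_4); drop it and the last strand → 4 strands.
  Destabilize: the word has the form β·s3^-1 where s3^-1 occurs only as the final letter (β ∈ B_3); drop it and the last strand → 3 strands.
Reduced to β = s2 s2 s1^-1 s2 s1^-1 s2^-1 s2^-1 s1^-1 on 3 strands, 8 crossings.
Both give the same β = s2 s2 s1^-1 s2 s1^-1 s2^-1 s2^-1 s1^-1 on 3 strands, so one state sum suffices:
Braid: s2 s2 s1^-1 s2 s1^-1 s2^-1 s2^-1 s1^-1 on 3 strands, 8 crossings.
Writhe w = (#positive) - (#negative) = 3 - 5 = -2.
State-sum expansion of <K>. There are 2^8 = 256 states.
For each crossing: s=0 is the vertical smoothing, s=1 horizontal. Crossing k contributes A^(sign_k * (1 - 2*s_k)); loop factor d = -A^2 - A^-2.
Tabulate the states by total A-exponent and number of loops L (A-exp: L × count):
  A^8: L=4 ×1
  A^6: L=3 ×8
  A^4: L=2 ×23, L=4 ×5
  A^2: L=1 ×22, L=3 ×33, L=5 ×1
  A^0: L=2 ×52, L=4 ×18
  A^-2: L=1 ×13, L=3 ×37, L=5 ×6
  A^-4: L=2 ×14, L=4 ×13, L=6 ×1
  A^-6: L=3 ×6, L=5 ×2
  A^-8: L=4 ×1
Each group contributes A^e * Σ count * d^(L-1):
Powers of d = -A^2 - A^-2: d^2 = A^4 + 2 + A^-4; d^3 = -A^6 - 3*A^2 - 3*A^-2 - A^-6; d^4 = A^8 + 4*A^4 + 6 + 4*A^-4 + A^-8; d^5 = -A^10 - 5*A^6 - 10*A^2 - 10*A^-2 - 5*A^-6 - A^-10.
  A^8 * (d^3) = -A^14 - 3*A^10 - 3*A^6 - A^2
  A^6 * (8*d^2) = 8*A^10 + 16*A^6 + 8*A^2
  A^4 * (23*d + 5*d^3) = -5*A^10 - 38*A^6 - 38*A^2 - 5*A^-2
  A^2 * (22 + 33*d^2 + d^4) = A^10 + 37*A^6 + 94*A^2 + 37*A^-2 + A^-6
  A^0 * (52*d + 18*d^3) = -18*A^6 - 106*A^2 - 106*A^-2 - 18*A^-6
  A^-2 * (13 + 37*d^2 + 6*d^4) = 6*A^6 + 61*A^2 + 123*A^-2 + 61*A^-6 + 6*A^-10
  A^-4 * (14*d + 13*d^3 + d^5) = -A^6 - 18*A^2 - 63*A^-2 - 63*A^-6 - 18*A^-10 - A^-14
  A^-6 * (6*d^2 + 2*d^4) = 2*A^2 + 14*A^-2 + 24*A^-6 + 14*A^-10 + 2*A^-14
  A^-8 * (d^3) = -A^-2 - 3*A^-6 - 3*A^-10 - A^-14
Summing the groups: <K> = -A^14 + A^10 - A^6 + 2*A^2 - A^-2 + 2*A^-6 - A^-10
Normalise by the writhe: (-A^3)^(-w) = (-A^3)^(2) = A^6, so f(A) = A^6 * <K> = -A^20 + A^16 - A^12 + 2*A^8 - A^4 + 2 - A^-4.
Substitute A = t^(-1/4), i.e. A^e → t^(-e/4): V(t) = -t + 2 - t^-1 + 2*t^-2 - t^-3 + t^-4 - t^-5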